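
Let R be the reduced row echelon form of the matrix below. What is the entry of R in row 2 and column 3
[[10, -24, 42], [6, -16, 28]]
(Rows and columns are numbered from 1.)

r1 -> 1/10·r1
  [ 1  -12/5  21/5 ]
  [ 6    -16    28 ]
r2 -> r2 − 6·r1
  [ 1  -12/5  21/5 ]
  [ 0   -8/5  14/5 ]
r2 -> -5/8·r2
  [ 1  -12/5  21/5 ]
  [ 0      1  -7/4 ]
r1 -> r1 + 12/5·r2
  [ 1  0     0 ]
  [ 0  1  -7/4 ]

-7/4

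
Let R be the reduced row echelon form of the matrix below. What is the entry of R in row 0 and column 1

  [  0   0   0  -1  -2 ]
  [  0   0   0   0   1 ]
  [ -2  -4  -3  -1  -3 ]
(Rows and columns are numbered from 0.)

r1 <-> r3
  [ -2  -4  -3  -1  -3 ]
  [  0   0   0   0   1 ]
  [  0   0   0  -1  -2 ]
r1 ← -1/2·r1
  [ 1  2  3/2  1/2  3/2 ]
  [ 0  0    0    0    1 ]
  [ 0  0    0   -1   -2 ]
r2 <-> r3
  [ 1  2  3/2  1/2  3/2 ]
  [ 0  0    0   -1   -2 ]
  [ 0  0    0    0    1 ]
r2 ← -1·r2
  [ 1  2  3/2  1/2  3/2 ]
  [ 0  0    0    1    2 ]
  [ 0  0    0    0    1 ]
r2 ← r2 − 2·r3
  [ 1  2  3/2  1/2  3/2 ]
  [ 0  0    0    1    0 ]
  [ 0  0    0    0    1 ]
r1 ← r1 − 3/2·r3
  [ 1  2  3/2  1/2  0 ]
  [ 0  0    0    1  0 ]
  [ 0  0    0    0  1 ]
r1 ← r1 − 1/2·r2
  [ 1  2  3/2  0  0 ]
  [ 0  0    0  1  0 ]
  [ 0  0    0  0  1 ]

2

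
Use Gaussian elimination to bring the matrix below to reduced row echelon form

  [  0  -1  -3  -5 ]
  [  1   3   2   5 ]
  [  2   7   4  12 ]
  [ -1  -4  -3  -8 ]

[[1, 0, 0, -3], [0, 1, 0, 2], [0, 0, 1, 1], [0, 0, 0, 0]]

R1 <=> R2
  [  1   3   2   5 ]
  [  0  -1  -3  -5 ]
  [  2   7   4  12 ]
  [ -1  -4  -3  -8 ]
R3 ← R3 − 2·R1
  [  1   3   2   5 ]
  [  0  -1  -3  -5 ]
  [  0   1   0   2 ]
  [ -1  -4  -3  -8 ]
R4 ← R4 + R1
  [ 1   3   2   5 ]
  [ 0  -1  -3  -5 ]
  [ 0   1   0   2 ]
  [ 0  -1  -1  -3 ]
R2 ← -1·R2
  [ 1   3   2   5 ]
  [ 0   1   3   5 ]
  [ 0   1   0   2 ]
  [ 0  -1  -1  -3 ]
R3 ← R3 − R2
  [ 1   3   2   5 ]
  [ 0   1   3   5 ]
  [ 0   0  -3  -3 ]
  [ 0  -1  -1  -3 ]
R4 ← R4 + R2
  [ 1  3   2   5 ]
  [ 0  1   3   5 ]
  [ 0  0  -3  -3 ]
  [ 0  0   2   2 ]
R3 ← -1/3·R3
  [ 1  3  2  5 ]
  [ 0  1  3  5 ]
  [ 0  0  1  1 ]
  [ 0  0  2  2 ]
R4 ← R4 − 2·R3
  [ 1  3  2  5 ]
  [ 0  1  3  5 ]
  [ 0  0  1  1 ]
  [ 0  0  0  0 ]
R2 ← R2 − 3·R3
  [ 1  3  2  5 ]
  [ 0  1  0  2 ]
  [ 0  0  1  1 ]
  [ 0  0  0  0 ]
R1 ← R1 − 2·R3
  [ 1  3  0  3 ]
  [ 0  1  0  2 ]
  [ 0  0  1  1 ]
  [ 0  0  0  0 ]
R1 ← R1 − 3·R2
  [ 1  0  0  -3 ]
  [ 0  1  0   2 ]
  [ 0  0  1   1 ]
  [ 0  0  0   0 ]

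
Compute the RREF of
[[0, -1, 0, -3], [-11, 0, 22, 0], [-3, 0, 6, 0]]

r1 <=> r2
  [ -11   0  22   0 ]
  [   0  -1   0  -3 ]
  [  -3   0   6   0 ]
r1 := -1/11·r1
  [  1   0  -2   0 ]
  [  0  -1   0  -3 ]
  [ -3   0   6   0 ]
r3 := r3 + 3·r1
  [ 1   0  -2   0 ]
  [ 0  -1   0  -3 ]
  [ 0   0   0   0 ]
r2 := -1·r2
  [ 1  0  -2  0 ]
  [ 0  1   0  3 ]
  [ 0  0   0  0 ]

[[1, 0, -2, 0], [0, 1, 0, 3], [0, 0, 0, 0]]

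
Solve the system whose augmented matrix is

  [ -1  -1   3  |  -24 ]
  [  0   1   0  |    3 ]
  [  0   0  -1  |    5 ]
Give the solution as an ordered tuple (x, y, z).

(6, 3, -5)

R1 := -1·R1
  [ 1  1  -3  |  24 ]
  [ 0  1   0  |   3 ]
  [ 0  0  -1  |   5 ]
R3 := -1·R3
  [ 1  1  -3  |  24 ]
  [ 0  1   0  |   3 ]
  [ 0  0   1  |  -5 ]
R1 := R1 + 3·R3
  [ 1  1  0  |   9 ]
  [ 0  1  0  |   3 ]
  [ 0  0  1  |  -5 ]
R1 := R1 − R2
  [ 1  0  0  |   6 ]
  [ 0  1  0  |   3 ]
  [ 0  0  1  |  -5 ]
Reading off the last column: x = 6, y = 3, z = -5.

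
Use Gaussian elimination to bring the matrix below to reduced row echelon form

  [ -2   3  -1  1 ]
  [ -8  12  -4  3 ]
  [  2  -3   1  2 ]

R1 ← -1/2·R1
  [  1  -3/2  1/2  -1/2 ]
  [ -8    12   -4     3 ]
  [  2    -3    1     2 ]
R2 ← R2 + 8·R1
  [ 1  -3/2  1/2  -1/2 ]
  [ 0     0    0    -1 ]
  [ 2    -3    1     2 ]
R3 ← R3 − 2·R1
  [ 1  -3/2  1/2  -1/2 ]
  [ 0     0    0    -1 ]
  [ 0     0    0     3 ]
R2 ← -1·R2
  [ 1  -3/2  1/2  -1/2 ]
  [ 0     0    0     1 ]
  [ 0     0    0     3 ]
R3 ← R3 − 3·R2
  [ 1  -3/2  1/2  -1/2 ]
  [ 0     0    0     1 ]
  [ 0     0    0     0 ]
R1 ← R1 + 1/2·R2
  [ 1  -3/2  1/2  0 ]
  [ 0     0    0  1 ]
  [ 0     0    0  0 ]

[[1, -3/2, 1/2, 0], [0, 0, 0, 1], [0, 0, 0, 0]]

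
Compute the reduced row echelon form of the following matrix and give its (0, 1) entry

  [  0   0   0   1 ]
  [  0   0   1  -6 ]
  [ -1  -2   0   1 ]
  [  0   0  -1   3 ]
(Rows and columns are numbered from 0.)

2

R1 ↔ R3
  [ -1  -2   0   1 ]
  [  0   0   1  -6 ]
  [  0   0   0   1 ]
  [  0   0  -1   3 ]
R1 -> -1·R1
  [ 1  2   0  -1 ]
  [ 0  0   1  -6 ]
  [ 0  0   0   1 ]
  [ 0  0  -1   3 ]
R4 -> R4 + R2
  [ 1  2  0  -1 ]
  [ 0  0  1  -6 ]
  [ 0  0  0   1 ]
  [ 0  0  0  -3 ]
R4 -> R4 + 3·R3
  [ 1  2  0  -1 ]
  [ 0  0  1  -6 ]
  [ 0  0  0   1 ]
  [ 0  0  0   0 ]
R2 -> R2 + 6·R3
  [ 1  2  0  -1 ]
  [ 0  0  1   0 ]
  [ 0  0  0   1 ]
  [ 0  0  0   0 ]
R1 -> R1 + R3
  [ 1  2  0  0 ]
  [ 0  0  1  0 ]
  [ 0  0  0  1 ]
  [ 0  0  0  0 ]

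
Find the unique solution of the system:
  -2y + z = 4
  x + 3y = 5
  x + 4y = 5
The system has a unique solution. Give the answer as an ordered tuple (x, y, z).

(5, 0, 4)

Form the augmented matrix and row-reduce:
  [ 0  -2  1  |  4 ]
  [ 1   3  0  |  5 ]
  [ 1   4  0  |  5 ]
R1 <-> R2
R3 ← R3 − R1
R2 ← -1/2·R2
R3 ← R3 − R2
R3 ← 2·R3
R2 ← R2 + 1/2·R3
R1 ← R1 − 3·R2
Reading off the last column: x = 5, y = 0, z = 4.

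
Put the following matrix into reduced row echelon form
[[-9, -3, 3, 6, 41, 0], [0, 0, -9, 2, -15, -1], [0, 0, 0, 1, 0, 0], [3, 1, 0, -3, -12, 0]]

[[1, 1/3, 0, 0, -4, 0], [0, 0, 1, 0, 5/3, 0], [0, 0, 0, 1, 0, 0], [0, 0, 0, 0, 0, 1]]

Multiply R1 by -1/9.
Subtract 3 times R1 from R4.
Multiply R2 by -1/9.
Subtract R2 from R4.
Add 7/9 times R3 to R4.
Multiply R4 by -9.
Subtract 1/9 times R4 from R2.
Add 2/9 times R3 to R2.
Add 2/3 times R3 to R1.
Add 1/3 times R2 to R1.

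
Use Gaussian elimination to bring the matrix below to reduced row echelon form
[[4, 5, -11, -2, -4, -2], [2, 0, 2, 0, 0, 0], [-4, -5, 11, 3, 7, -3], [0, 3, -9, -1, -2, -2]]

[[1, 0, 1, 0, 0, 0], [0, 1, -3, 0, 0, -2], [0, 0, 0, 1, 0, -2], [0, 0, 0, 0, 1, -1]]

R1 ← 1/4·R1
R2 ← R2 − 2·R1
R3 ← R3 + 4·R1
R2 ← -2/5·R2
R4 ← R4 − 3·R2
R4 ← R4 − 1/5·R3
R4 ← -5·R4
R3 ← R3 − 3·R4
R2 ← R2 + 4/5·R4
R1 ← R1 + R4
R2 ← R2 + 2/5·R3
R1 ← R1 + 1/2·R3
R1 ← R1 − 5/4·R2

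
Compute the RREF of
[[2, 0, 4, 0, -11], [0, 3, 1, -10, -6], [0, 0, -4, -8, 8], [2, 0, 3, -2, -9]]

Multiply R1 by 1/2.
  [ 1  0   2    0  -11/2 ]
  [ 0  3   1  -10     -6 ]
  [ 0  0  -4   -8      8 ]
  [ 2  0   3   -2     -9 ]
Subtract 2 times R1 from R4.
  [ 1  0   2    0  -11/2 ]
  [ 0  3   1  -10     -6 ]
  [ 0  0  -4   -8      8 ]
  [ 0  0  -1   -2      2 ]
Multiply R2 by 1/3.
  [ 1  0    2      0  -11/2 ]
  [ 0  1  1/3  -10/3     -2 ]
  [ 0  0   -4     -8      8 ]
  [ 0  0   -1     -2      2 ]
Multiply R3 by -1/4.
  [ 1  0    2      0  -11/2 ]
  [ 0  1  1/3  -10/3     -2 ]
  [ 0  0    1      2     -2 ]
  [ 0  0   -1     -2      2 ]
Add R3 to R4.
  [ 1  0    2      0  -11/2 ]
  [ 0  1  1/3  -10/3     -2 ]
  [ 0  0    1      2     -2 ]
  [ 0  0    0      0      0 ]
Subtract 1/3 times R3 from R2.
  [ 1  0  2   0  -11/2 ]
  [ 0  1  0  -4   -4/3 ]
  [ 0  0  1   2     -2 ]
  [ 0  0  0   0      0 ]
Subtract 2 times R3 from R1.
  [ 1  0  0  -4  -3/2 ]
  [ 0  1  0  -4  -4/3 ]
  [ 0  0  1   2    -2 ]
  [ 0  0  0   0     0 ]

[[1, 0, 0, -4, -3/2], [0, 1, 0, -4, -4/3], [0, 0, 1, 2, -2], [0, 0, 0, 0, 0]]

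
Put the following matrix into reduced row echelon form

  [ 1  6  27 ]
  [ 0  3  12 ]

[[1, 0, 3], [0, 1, 4]]

Multiply R2 by 1/3.
  [ 1  6  27 ]
  [ 0  1   4 ]
Subtract 6 times R2 from R1.
  [ 1  0  3 ]
  [ 0  1  4 ]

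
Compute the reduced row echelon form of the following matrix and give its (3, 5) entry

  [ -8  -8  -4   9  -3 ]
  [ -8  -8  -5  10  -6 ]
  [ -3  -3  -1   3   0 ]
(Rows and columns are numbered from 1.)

-3

ρ1 := -1/8·ρ1
  [  1   1  1/2  -9/8  3/8 ]
  [ -8  -8   -5    10   -6 ]
  [ -3  -3   -1     3    0 ]
ρ2 := ρ2 + 8·ρ1
  [  1   1  1/2  -9/8  3/8 ]
  [  0   0   -1     1   -3 ]
  [ -3  -3   -1     3    0 ]
ρ3 := ρ3 + 3·ρ1
  [ 1  1  1/2  -9/8  3/8 ]
  [ 0  0   -1     1   -3 ]
  [ 0  0  1/2  -3/8  9/8 ]
ρ2 := -1·ρ2
  [ 1  1  1/2  -9/8  3/8 ]
  [ 0  0    1    -1    3 ]
  [ 0  0  1/2  -3/8  9/8 ]
ρ3 := ρ3 − 1/2·ρ2
  [ 1  1  1/2  -9/8   3/8 ]
  [ 0  0    1    -1     3 ]
  [ 0  0    0   1/8  -3/8 ]
ρ3 := 8·ρ3
  [ 1  1  1/2  -9/8  3/8 ]
  [ 0  0    1    -1    3 ]
  [ 0  0    0     1   -3 ]
ρ2 := ρ2 + ρ3
  [ 1  1  1/2  -9/8  3/8 ]
  [ 0  0    1     0    0 ]
  [ 0  0    0     1   -3 ]
ρ1 := ρ1 + 9/8·ρ3
  [ 1  1  1/2  0  -3 ]
  [ 0  0    1  0   0 ]
  [ 0  0    0  1  -3 ]
ρ1 := ρ1 − 1/2·ρ2
  [ 1  1  0  0  -3 ]
  [ 0  0  1  0   0 ]
  [ 0  0  0  1  -3 ]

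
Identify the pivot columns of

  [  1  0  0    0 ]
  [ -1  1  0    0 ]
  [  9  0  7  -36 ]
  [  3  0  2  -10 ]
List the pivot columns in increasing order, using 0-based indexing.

0, 1, 2, 3

ρ2 := ρ2 + ρ1
  [ 1  0  0    0 ]
  [ 0  1  0    0 ]
  [ 9  0  7  -36 ]
  [ 3  0  2  -10 ]
ρ3 := ρ3 − 9·ρ1
  [ 1  0  0    0 ]
  [ 0  1  0    0 ]
  [ 0  0  7  -36 ]
  [ 3  0  2  -10 ]
ρ4 := ρ4 − 3·ρ1
  [ 1  0  0    0 ]
  [ 0  1  0    0 ]
  [ 0  0  7  -36 ]
  [ 0  0  2  -10 ]
ρ3 := 1/7·ρ3
  [ 1  0  0      0 ]
  [ 0  1  0      0 ]
  [ 0  0  1  -36/7 ]
  [ 0  0  2    -10 ]
ρ4 := ρ4 − 2·ρ3
  [ 1  0  0      0 ]
  [ 0  1  0      0 ]
  [ 0  0  1  -36/7 ]
  [ 0  0  0    2/7 ]
ρ4 := 7/2·ρ4
  [ 1  0  0      0 ]
  [ 0  1  0      0 ]
  [ 0  0  1  -36/7 ]
  [ 0  0  0      1 ]
ρ3 := ρ3 + 36/7·ρ4
  [ 1  0  0  0 ]
  [ 0  1  0  0 ]
  [ 0  0  1  0 ]
  [ 0  0  0  1 ]
Pivot columns are the columns containing a leading 1.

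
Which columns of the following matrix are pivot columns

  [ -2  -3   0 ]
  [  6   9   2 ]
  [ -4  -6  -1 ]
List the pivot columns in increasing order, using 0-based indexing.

0, 2

r1 := -1/2·r1
  [  1  3/2   0 ]
  [  6    9   2 ]
  [ -4   -6  -1 ]
r2 := r2 − 6·r1
  [  1  3/2   0 ]
  [  0    0   2 ]
  [ -4   -6  -1 ]
r3 := r3 + 4·r1
  [ 1  3/2   0 ]
  [ 0    0   2 ]
  [ 0    0  -1 ]
r2 := 1/2·r2
  [ 1  3/2   0 ]
  [ 0    0   1 ]
  [ 0    0  -1 ]
r3 := r3 + r2
  [ 1  3/2  0 ]
  [ 0    0  1 ]
  [ 0    0  0 ]
Pivot columns are the columns containing a leading 1.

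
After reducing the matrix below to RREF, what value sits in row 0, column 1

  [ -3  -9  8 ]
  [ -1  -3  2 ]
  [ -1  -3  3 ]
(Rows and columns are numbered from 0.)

3

R1 := -1/3·R1
  [  1   3  -8/3 ]
  [ -1  -3     2 ]
  [ -1  -3     3 ]
R2 := R2 + R1
  [  1   3  -8/3 ]
  [  0   0  -2/3 ]
  [ -1  -3     3 ]
R3 := R3 + R1
  [ 1  3  -8/3 ]
  [ 0  0  -2/3 ]
  [ 0  0   1/3 ]
R2 := -3/2·R2
  [ 1  3  -8/3 ]
  [ 0  0     1 ]
  [ 0  0   1/3 ]
R3 := R3 − 1/3·R2
  [ 1  3  -8/3 ]
  [ 0  0     1 ]
  [ 0  0     0 ]
R1 := R1 + 8/3·R2
  [ 1  3  0 ]
  [ 0  0  1 ]
  [ 0  0  0 ]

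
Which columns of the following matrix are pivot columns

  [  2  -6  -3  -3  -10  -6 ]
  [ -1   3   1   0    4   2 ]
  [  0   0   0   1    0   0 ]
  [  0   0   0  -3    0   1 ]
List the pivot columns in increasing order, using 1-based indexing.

1, 3, 4, 6

Multiply r1 by 1/2.
Add r1 to r2.
Multiply r2 by -2.
Add 3 times r3 to r4.
Subtract 2 times r4 from r2.
Add 3 times r4 to r1.
Subtract 3 times r3 from r2.
Add 3/2 times r3 to r1.
Add 3/2 times r2 to r1.
Pivot columns are the columns containing a leading 1.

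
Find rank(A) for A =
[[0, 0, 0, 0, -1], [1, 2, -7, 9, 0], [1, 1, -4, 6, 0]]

rank = 3

R1 <=> R2
  [ 1  2  -7  9   0 ]
  [ 0  0   0  0  -1 ]
  [ 1  1  -4  6   0 ]
R3 := R3 − R1
  [ 1   2  -7   9   0 ]
  [ 0   0   0   0  -1 ]
  [ 0  -1   3  -3   0 ]
R2 <=> R3
  [ 1   2  -7   9   0 ]
  [ 0  -1   3  -3   0 ]
  [ 0   0   0   0  -1 ]
R2 := -1·R2
  [ 1  2  -7  9   0 ]
  [ 0  1  -3  3   0 ]
  [ 0  0   0  0  -1 ]
R3 := -1·R3
  [ 1  2  -7  9  0 ]
  [ 0  1  -3  3  0 ]
  [ 0  0   0  0  1 ]
R1 := R1 − 2·R2
  [ 1  0  -1  3  0 ]
  [ 0  1  -3  3  0 ]
  [ 0  0   0  0  1 ]
The reduced form has 3 nonzero rows.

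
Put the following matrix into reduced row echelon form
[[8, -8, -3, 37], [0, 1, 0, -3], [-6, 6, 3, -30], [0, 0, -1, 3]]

R1 -> 1/8·R1
  [  1  -1  -3/8  37/8 ]
  [  0   1     0    -3 ]
  [ -6   6     3   -30 ]
  [  0   0    -1     3 ]
R3 -> R3 + 6·R1
  [ 1  -1  -3/8  37/8 ]
  [ 0   1     0    -3 ]
  [ 0   0   3/4  -9/4 ]
  [ 0   0    -1     3 ]
R3 -> 4/3·R3
  [ 1  -1  -3/8  37/8 ]
  [ 0   1     0    -3 ]
  [ 0   0     1    -3 ]
  [ 0   0    -1     3 ]
R4 -> R4 + R3
  [ 1  -1  -3/8  37/8 ]
  [ 0   1     0    -3 ]
  [ 0   0     1    -3 ]
  [ 0   0     0     0 ]
R1 -> R1 + 3/8·R3
  [ 1  -1  0  7/2 ]
  [ 0   1  0   -3 ]
  [ 0   0  1   -3 ]
  [ 0   0  0    0 ]
R1 -> R1 + R2
  [ 1  0  0  1/2 ]
  [ 0  1  0   -3 ]
  [ 0  0  1   -3 ]
  [ 0  0  0    0 ]

[[1, 0, 0, 1/2], [0, 1, 0, -3], [0, 0, 1, -3], [0, 0, 0, 0]]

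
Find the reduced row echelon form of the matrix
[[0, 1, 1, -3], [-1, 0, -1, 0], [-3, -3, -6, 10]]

[[1, 0, 1, 0], [0, 1, 1, 0], [0, 0, 0, 1]]

R1 ↔ R2
  [ -1   0  -1   0 ]
  [  0   1   1  -3 ]
  [ -3  -3  -6  10 ]
R1 → -1·R1
  [  1   0   1   0 ]
  [  0   1   1  -3 ]
  [ -3  -3  -6  10 ]
R3 → R3 + 3·R1
  [ 1   0   1   0 ]
  [ 0   1   1  -3 ]
  [ 0  -3  -3  10 ]
R3 → R3 + 3·R2
  [ 1  0  1   0 ]
  [ 0  1  1  -3 ]
  [ 0  0  0   1 ]
R2 → R2 + 3·R3
  [ 1  0  1  0 ]
  [ 0  1  1  0 ]
  [ 0  0  0  1 ]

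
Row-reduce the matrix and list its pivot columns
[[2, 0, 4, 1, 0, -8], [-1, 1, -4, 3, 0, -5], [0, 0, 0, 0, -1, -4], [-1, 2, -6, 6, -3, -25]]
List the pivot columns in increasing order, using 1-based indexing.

R1 ← 1/2·R1
  [  1  0   2  1/2   0   -4 ]
  [ -1  1  -4    3   0   -5 ]
  [  0  0   0    0  -1   -4 ]
  [ -1  2  -6    6  -3  -25 ]
R2 ← R2 + R1
  [  1  0   2  1/2   0   -4 ]
  [  0  1  -2  7/2   0   -9 ]
  [  0  0   0    0  -1   -4 ]
  [ -1  2  -6    6  -3  -25 ]
R4 ← R4 + R1
  [ 1  0   2   1/2   0   -4 ]
  [ 0  1  -2   7/2   0   -9 ]
  [ 0  0   0     0  -1   -4 ]
  [ 0  2  -4  13/2  -3  -29 ]
R4 ← R4 − 2·R2
  [ 1  0   2   1/2   0   -4 ]
  [ 0  1  -2   7/2   0   -9 ]
  [ 0  0   0     0  -1   -4 ]
  [ 0  0   0  -1/2  -3  -11 ]
R3 ↔ R4
  [ 1  0   2   1/2   0   -4 ]
  [ 0  1  -2   7/2   0   -9 ]
  [ 0  0   0  -1/2  -3  -11 ]
  [ 0  0   0     0  -1   -4 ]
R3 ← -2·R3
  [ 1  0   2  1/2   0  -4 ]
  [ 0  1  -2  7/2   0  -9 ]
  [ 0  0   0    1   6  22 ]
  [ 0  0   0    0  -1  -4 ]
R4 ← -1·R4
  [ 1  0   2  1/2  0  -4 ]
  [ 0  1  -2  7/2  0  -9 ]
  [ 0  0   0    1  6  22 ]
  [ 0  0   0    0  1   4 ]
R3 ← R3 − 6·R4
  [ 1  0   2  1/2  0  -4 ]
  [ 0  1  -2  7/2  0  -9 ]
  [ 0  0   0    1  0  -2 ]
  [ 0  0   0    0  1   4 ]
R2 ← R2 − 7/2·R3
  [ 1  0   2  1/2  0  -4 ]
  [ 0  1  -2    0  0  -2 ]
  [ 0  0   0    1  0  -2 ]
  [ 0  0   0    0  1   4 ]
R1 ← R1 − 1/2·R3
  [ 1  0   2  0  0  -3 ]
  [ 0  1  -2  0  0  -2 ]
  [ 0  0   0  1  0  -2 ]
  [ 0  0   0  0  1   4 ]
Pivot columns are the columns containing a leading 1.

1, 2, 4, 5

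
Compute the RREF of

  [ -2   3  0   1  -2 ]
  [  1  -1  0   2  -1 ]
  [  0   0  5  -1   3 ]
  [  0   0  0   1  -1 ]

[[1, 0, 0, 0, 2], [0, 1, 0, 0, 1], [0, 0, 1, 0, 2/5], [0, 0, 0, 1, -1]]

Multiply R1 by -1/2.
  [ 1  -3/2  0  -1/2   1 ]
  [ 1    -1  0     2  -1 ]
  [ 0     0  5    -1   3 ]
  [ 0     0  0     1  -1 ]
Subtract R1 from R2.
  [ 1  -3/2  0  -1/2   1 ]
  [ 0   1/2  0   5/2  -2 ]
  [ 0     0  5    -1   3 ]
  [ 0     0  0     1  -1 ]
Multiply R2 by 2.
  [ 1  -3/2  0  -1/2   1 ]
  [ 0     1  0     5  -4 ]
  [ 0     0  5    -1   3 ]
  [ 0     0  0     1  -1 ]
Multiply R3 by 1/5.
  [ 1  -3/2  0  -1/2    1 ]
  [ 0     1  0     5   -4 ]
  [ 0     0  1  -1/5  3/5 ]
  [ 0     0  0     1   -1 ]
Add 1/5 times R4 to R3.
  [ 1  -3/2  0  -1/2    1 ]
  [ 0     1  0     5   -4 ]
  [ 0     0  1     0  2/5 ]
  [ 0     0  0     1   -1 ]
Subtract 5 times R4 from R2.
  [ 1  -3/2  0  -1/2    1 ]
  [ 0     1  0     0    1 ]
  [ 0     0  1     0  2/5 ]
  [ 0     0  0     1   -1 ]
Add 1/2 times R4 to R1.
  [ 1  -3/2  0  0  1/2 ]
  [ 0     1  0  0    1 ]
  [ 0     0  1  0  2/5 ]
  [ 0     0  0  1   -1 ]
Add 3/2 times R2 to R1.
  [ 1  0  0  0    2 ]
  [ 0  1  0  0    1 ]
  [ 0  0  1  0  2/5 ]
  [ 0  0  0  1   -1 ]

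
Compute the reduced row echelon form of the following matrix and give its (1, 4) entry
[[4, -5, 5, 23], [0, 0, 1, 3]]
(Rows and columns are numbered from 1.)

2

R1 ← 1/4·R1
  [ 1  -5/4  5/4  23/4 ]
  [ 0     0    1     3 ]
R1 ← R1 − 5/4·R2
  [ 1  -5/4  0  2 ]
  [ 0     0  1  3 ]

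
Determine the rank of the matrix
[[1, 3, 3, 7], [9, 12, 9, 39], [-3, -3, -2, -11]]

rank = 3

R2 → R2 − 9·R1
  [  1    3    3    7 ]
  [  0  -15  -18  -24 ]
  [ -3   -3   -2  -11 ]
R3 → R3 + 3·R1
  [ 1    3    3    7 ]
  [ 0  -15  -18  -24 ]
  [ 0    6    7   10 ]
R2 → -1/15·R2
  [ 1  3    3    7 ]
  [ 0  1  6/5  8/5 ]
  [ 0  6    7   10 ]
R3 → R3 − 6·R2
  [ 1  3     3    7 ]
  [ 0  1   6/5  8/5 ]
  [ 0  0  -1/5  2/5 ]
R3 → -5·R3
  [ 1  3    3    7 ]
  [ 0  1  6/5  8/5 ]
  [ 0  0    1   -2 ]
R2 → R2 − 6/5·R3
  [ 1  3  3   7 ]
  [ 0  1  0   4 ]
  [ 0  0  1  -2 ]
R1 → R1 − 3·R3
  [ 1  3  0  13 ]
  [ 0  1  0   4 ]
  [ 0  0  1  -2 ]
R1 → R1 − 3·R2
  [ 1  0  0   1 ]
  [ 0  1  0   4 ]
  [ 0  0  1  -2 ]
The reduced form has 3 nonzero rows.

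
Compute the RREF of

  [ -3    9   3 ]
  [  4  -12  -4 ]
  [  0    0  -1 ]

R1 → -1/3·R1
  [ 1   -3  -1 ]
  [ 4  -12  -4 ]
  [ 0    0  -1 ]
R2 → R2 − 4·R1
  [ 1  -3  -1 ]
  [ 0   0   0 ]
  [ 0   0  -1 ]
R2 <-> R3
  [ 1  -3  -1 ]
  [ 0   0  -1 ]
  [ 0   0   0 ]
R2 → -1·R2
  [ 1  -3  -1 ]
  [ 0   0   1 ]
  [ 0   0   0 ]
R1 → R1 + R2
  [ 1  -3  0 ]
  [ 0   0  1 ]
  [ 0   0  0 ]

[[1, -3, 0], [0, 0, 1], [0, 0, 0]]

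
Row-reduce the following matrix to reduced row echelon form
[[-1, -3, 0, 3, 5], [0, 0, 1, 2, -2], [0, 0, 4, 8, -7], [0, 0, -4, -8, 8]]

Multiply ρ1 by -1.
  [ 1  3   0  -3  -5 ]
  [ 0  0   1   2  -2 ]
  [ 0  0   4   8  -7 ]
  [ 0  0  -4  -8   8 ]
Subtract 4 times ρ2 from ρ3.
  [ 1  3   0  -3  -5 ]
  [ 0  0   1   2  -2 ]
  [ 0  0   0   0   1 ]
  [ 0  0  -4  -8   8 ]
Add 4 times ρ2 to ρ4.
  [ 1  3  0  -3  -5 ]
  [ 0  0  1   2  -2 ]
  [ 0  0  0   0   1 ]
  [ 0  0  0   0   0 ]
Add 2 times ρ3 to ρ2.
  [ 1  3  0  -3  -5 ]
  [ 0  0  1   2   0 ]
  [ 0  0  0   0   1 ]
  [ 0  0  0   0   0 ]
Add 5 times ρ3 to ρ1.
  [ 1  3  0  -3  0 ]
  [ 0  0  1   2  0 ]
  [ 0  0  0   0  1 ]
  [ 0  0  0   0  0 ]

[[1, 3, 0, -3, 0], [0, 0, 1, 2, 0], [0, 0, 0, 0, 1], [0, 0, 0, 0, 0]]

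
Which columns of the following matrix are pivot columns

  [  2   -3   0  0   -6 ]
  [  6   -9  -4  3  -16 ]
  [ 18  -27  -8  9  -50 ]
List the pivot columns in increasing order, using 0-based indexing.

R1 ← 1/2·R1
R2 ← R2 − 6·R1
R3 ← R3 − 18·R1
R2 ← -1/4·R2
R3 ← R3 + 8·R2
R3 ← 1/3·R3
R2 ← R2 + 3/4·R3
Pivot columns are the columns containing a leading 1.

0, 2, 3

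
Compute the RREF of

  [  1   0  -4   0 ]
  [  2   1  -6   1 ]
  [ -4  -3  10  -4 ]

R2 ← R2 − 2·R1
  [  1   0  -4   0 ]
  [  0   1   2   1 ]
  [ -4  -3  10  -4 ]
R3 ← R3 + 4·R1
  [ 1   0  -4   0 ]
  [ 0   1   2   1 ]
  [ 0  -3  -6  -4 ]
R3 ← R3 + 3·R2
  [ 1  0  -4   0 ]
  [ 0  1   2   1 ]
  [ 0  0   0  -1 ]
R3 ← -1·R3
  [ 1  0  -4  0 ]
  [ 0  1   2  1 ]
  [ 0  0   0  1 ]
R2 ← R2 − R3
  [ 1  0  -4  0 ]
  [ 0  1   2  0 ]
  [ 0  0   0  1 ]

[[1, 0, -4, 0], [0, 1, 2, 0], [0, 0, 0, 1]]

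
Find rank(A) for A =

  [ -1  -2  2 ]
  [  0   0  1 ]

rank = 2

Multiply R1 by -1.
  [ 1  2  -2 ]
  [ 0  0   1 ]
Add 2 times R2 to R1.
  [ 1  2  0 ]
  [ 0  0  1 ]
The reduced form has 2 nonzero rows.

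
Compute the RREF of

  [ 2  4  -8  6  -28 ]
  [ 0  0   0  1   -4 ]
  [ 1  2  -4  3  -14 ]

[[1, 2, -4, 0, -2], [0, 0, 0, 1, -4], [0, 0, 0, 0, 0]]

ρ1 -> 1/2·ρ1
ρ3 -> ρ3 − ρ1
ρ1 -> ρ1 − 3·ρ2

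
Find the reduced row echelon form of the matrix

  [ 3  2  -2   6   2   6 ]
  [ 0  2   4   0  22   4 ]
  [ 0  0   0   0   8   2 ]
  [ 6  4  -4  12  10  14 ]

R1 ← 1/3·R1
R4 ← R4 − 6·R1
R2 ← 1/2·R2
R3 ← 1/8·R3
R4 ← R4 − 6·R3
R4 ← 2·R4
R3 ← R3 − 1/4·R4
R2 ← R2 − 2·R4
R1 ← R1 − 2·R4
R2 ← R2 − 11·R3
R1 ← R1 − 2/3·R3
R1 ← R1 − 2/3·R2

[[1, 0, -2, 2, 0, 0], [0, 1, 2, 0, 0, 0], [0, 0, 0, 0, 1, 0], [0, 0, 0, 0, 0, 1]]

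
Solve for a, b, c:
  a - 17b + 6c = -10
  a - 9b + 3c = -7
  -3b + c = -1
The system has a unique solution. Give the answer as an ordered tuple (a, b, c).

Form the augmented matrix and row-reduce:
  [ 1  -17  6  |  -10 ]
  [ 1   -9  3  |   -7 ]
  [ 0   -3  1  |   -1 ]
Subtract r1 from r2.
  [ 1  -17   6  |  -10 ]
  [ 0    8  -3  |    3 ]
  [ 0   -3   1  |   -1 ]
Multiply r2 by 1/8.
  [ 1  -17     6  |  -10 ]
  [ 0    1  -3/8  |  3/8 ]
  [ 0   -3     1  |   -1 ]
Add 3 times r2 to r3.
  [ 1  -17     6  |  -10 ]
  [ 0    1  -3/8  |  3/8 ]
  [ 0    0  -1/8  |  1/8 ]
Multiply r3 by -8.
  [ 1  -17     6  |  -10 ]
  [ 0    1  -3/8  |  3/8 ]
  [ 0    0     1  |   -1 ]
Add 3/8 times r3 to r2.
  [ 1  -17  6  |  -10 ]
  [ 0    1  0  |    0 ]
  [ 0    0  1  |   -1 ]
Subtract 6 times r3 from r1.
  [ 1  -17  0  |  -4 ]
  [ 0    1  0  |   0 ]
  [ 0    0  1  |  -1 ]
Add 17 times r2 to r1.
  [ 1  0  0  |  -4 ]
  [ 0  1  0  |   0 ]
  [ 0  0  1  |  -1 ]
Reading off the last column: a = -4, b = 0, c = -1.

(-4, 0, -1)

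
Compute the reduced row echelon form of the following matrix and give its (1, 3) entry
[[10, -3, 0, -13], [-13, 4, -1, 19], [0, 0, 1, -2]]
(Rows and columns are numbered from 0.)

ρ1 := 1/10·ρ1
ρ2 := ρ2 + 13·ρ1
ρ2 := 10·ρ2
ρ2 := ρ2 + 10·ρ3
ρ1 := ρ1 + 3/10·ρ2

1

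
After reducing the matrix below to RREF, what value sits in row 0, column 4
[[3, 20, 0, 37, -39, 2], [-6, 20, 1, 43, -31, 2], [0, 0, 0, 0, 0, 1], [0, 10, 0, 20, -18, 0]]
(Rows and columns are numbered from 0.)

R1 -> 1/3·R1
  [  1  20/3  0  37/3  -13  2/3 ]
  [ -6    20  1    43  -31    2 ]
  [  0     0  0     0    0    1 ]
  [  0    10  0    20  -18    0 ]
R2 -> R2 + 6·R1
  [ 1  20/3  0  37/3   -13  2/3 ]
  [ 0    60  1   117  -109    6 ]
  [ 0     0  0     0     0    1 ]
  [ 0    10  0    20   -18    0 ]
R2 -> 1/60·R2
  [ 1  20/3     0   37/3      -13   2/3 ]
  [ 0     1  1/60  39/20  -109/60  1/10 ]
  [ 0     0     0      0        0     1 ]
  [ 0    10     0     20      -18     0 ]
R4 -> R4 − 10·R2
  [ 1  20/3     0   37/3      -13   2/3 ]
  [ 0     1  1/60  39/20  -109/60  1/10 ]
  [ 0     0     0      0        0     1 ]
  [ 0     0  -1/6    1/2      1/6    -1 ]
R3 <=> R4
  [ 1  20/3     0   37/3      -13   2/3 ]
  [ 0     1  1/60  39/20  -109/60  1/10 ]
  [ 0     0  -1/6    1/2      1/6    -1 ]
  [ 0     0     0      0        0     1 ]
R3 -> -6·R3
  [ 1  20/3     0   37/3      -13   2/3 ]
  [ 0     1  1/60  39/20  -109/60  1/10 ]
  [ 0     0     1     -3       -1     6 ]
  [ 0     0     0      0        0     1 ]
R3 -> R3 − 6·R4
  [ 1  20/3     0   37/3      -13   2/3 ]
  [ 0     1  1/60  39/20  -109/60  1/10 ]
  [ 0     0     1     -3       -1     0 ]
  [ 0     0     0      0        0     1 ]
R2 -> R2 − 1/10·R4
  [ 1  20/3     0   37/3      -13  2/3 ]
  [ 0     1  1/60  39/20  -109/60    0 ]
  [ 0     0     1     -3       -1    0 ]
  [ 0     0     0      0        0    1 ]
R1 -> R1 − 2/3·R4
  [ 1  20/3     0   37/3      -13  0 ]
  [ 0     1  1/60  39/20  -109/60  0 ]
  [ 0     0     1     -3       -1  0 ]
  [ 0     0     0      0        0  1 ]
R2 -> R2 − 1/60·R3
  [ 1  20/3  0  37/3   -13  0 ]
  [ 0     1  0     2  -9/5  0 ]
  [ 0     0  1    -3    -1  0 ]
  [ 0     0  0     0     0  1 ]
R1 -> R1 − 20/3·R2
  [ 1  0  0  -1    -1  0 ]
  [ 0  1  0   2  -9/5  0 ]
  [ 0  0  1  -3    -1  0 ]
  [ 0  0  0   0     0  1 ]

-1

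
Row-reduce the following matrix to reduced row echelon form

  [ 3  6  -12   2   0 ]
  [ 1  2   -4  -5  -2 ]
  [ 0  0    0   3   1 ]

R1 := 1/3·R1
  [ 1  2  -4  2/3   0 ]
  [ 1  2  -4   -5  -2 ]
  [ 0  0   0    3   1 ]
R2 := R2 − R1
  [ 1  2  -4    2/3   0 ]
  [ 0  0   0  -17/3  -2 ]
  [ 0  0   0      3   1 ]
R2 := -3/17·R2
  [ 1  2  -4  2/3     0 ]
  [ 0  0   0    1  6/17 ]
  [ 0  0   0    3     1 ]
R3 := R3 − 3·R2
  [ 1  2  -4  2/3      0 ]
  [ 0  0   0    1   6/17 ]
  [ 0  0   0    0  -1/17 ]
R3 := -17·R3
  [ 1  2  -4  2/3     0 ]
  [ 0  0   0    1  6/17 ]
  [ 0  0   0    0     1 ]
R2 := R2 − 6/17·R3
  [ 1  2  -4  2/3  0 ]
  [ 0  0   0    1  0 ]
  [ 0  0   0    0  1 ]
R1 := R1 − 2/3·R2
  [ 1  2  -4  0  0 ]
  [ 0  0   0  1  0 ]
  [ 0  0   0  0  1 ]

[[1, 2, -4, 0, 0], [0, 0, 0, 1, 0], [0, 0, 0, 0, 1]]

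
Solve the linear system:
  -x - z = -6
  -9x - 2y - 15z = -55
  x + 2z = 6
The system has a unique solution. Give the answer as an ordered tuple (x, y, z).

(6, 1/2, 0)

Form the augmented matrix and row-reduce:
  [ -1   0   -1  |   -6 ]
  [ -9  -2  -15  |  -55 ]
  [  1   0    2  |    6 ]
Multiply r1 by -1.
  [  1   0    1  |    6 ]
  [ -9  -2  -15  |  -55 ]
  [  1   0    2  |    6 ]
Add 9 times r1 to r2.
  [ 1   0   1  |   6 ]
  [ 0  -2  -6  |  -1 ]
  [ 1   0   2  |   6 ]
Subtract r1 from r3.
  [ 1   0   1  |   6 ]
  [ 0  -2  -6  |  -1 ]
  [ 0   0   1  |   0 ]
Multiply r2 by -1/2.
  [ 1  0  1  |    6 ]
  [ 0  1  3  |  1/2 ]
  [ 0  0  1  |    0 ]
Subtract 3 times r3 from r2.
  [ 1  0  1  |    6 ]
  [ 0  1  0  |  1/2 ]
  [ 0  0  1  |    0 ]
Subtract r3 from r1.
  [ 1  0  0  |    6 ]
  [ 0  1  0  |  1/2 ]
  [ 0  0  1  |    0 ]
Reading off the last column: x = 6, y = 1/2, z = 0.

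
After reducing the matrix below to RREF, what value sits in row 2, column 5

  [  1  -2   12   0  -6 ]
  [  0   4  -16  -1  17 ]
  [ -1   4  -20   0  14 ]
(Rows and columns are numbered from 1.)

R3 → R3 + R1
  [ 1  -2   12   0  -6 ]
  [ 0   4  -16  -1  17 ]
  [ 0   2   -8   0   8 ]
R2 → 1/4·R2
  [ 1  -2  12     0    -6 ]
  [ 0   1  -4  -1/4  17/4 ]
  [ 0   2  -8     0     8 ]
R3 → R3 − 2·R2
  [ 1  -2  12     0    -6 ]
  [ 0   1  -4  -1/4  17/4 ]
  [ 0   0   0   1/2  -1/2 ]
R3 → 2·R3
  [ 1  -2  12     0    -6 ]
  [ 0   1  -4  -1/4  17/4 ]
  [ 0   0   0     1    -1 ]
R2 → R2 + 1/4·R3
  [ 1  -2  12  0  -6 ]
  [ 0   1  -4  0   4 ]
  [ 0   0   0  1  -1 ]
R1 → R1 + 2·R2
  [ 1  0   4  0   2 ]
  [ 0  1  -4  0   4 ]
  [ 0  0   0  1  -1 ]

4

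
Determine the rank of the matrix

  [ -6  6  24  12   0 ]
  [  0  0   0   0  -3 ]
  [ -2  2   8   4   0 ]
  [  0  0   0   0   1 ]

rank = 2

R1 → -1/6·R1
  [  1  -1  -4  -2   0 ]
  [  0   0   0   0  -3 ]
  [ -2   2   8   4   0 ]
  [  0   0   0   0   1 ]
R3 → R3 + 2·R1
  [ 1  -1  -4  -2   0 ]
  [ 0   0   0   0  -3 ]
  [ 0   0   0   0   0 ]
  [ 0   0   0   0   1 ]
R2 → -1/3·R2
  [ 1  -1  -4  -2  0 ]
  [ 0   0   0   0  1 ]
  [ 0   0   0   0  0 ]
  [ 0   0   0   0  1 ]
R4 → R4 − R2
  [ 1  -1  -4  -2  0 ]
  [ 0   0   0   0  1 ]
  [ 0   0   0   0  0 ]
  [ 0   0   0   0  0 ]
The reduced form has 2 nonzero rows.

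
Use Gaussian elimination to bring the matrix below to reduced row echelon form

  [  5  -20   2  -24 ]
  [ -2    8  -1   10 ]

R1 → 1/5·R1
  [  1  -4  2/5  -24/5 ]
  [ -2   8   -1     10 ]
R2 → R2 + 2·R1
  [ 1  -4   2/5  -24/5 ]
  [ 0   0  -1/5    2/5 ]
R2 → -5·R2
  [ 1  -4  2/5  -24/5 ]
  [ 0   0    1     -2 ]
R1 → R1 − 2/5·R2
  [ 1  -4  0  -4 ]
  [ 0   0  1  -2 ]

[[1, -4, 0, -4], [0, 0, 1, -2]]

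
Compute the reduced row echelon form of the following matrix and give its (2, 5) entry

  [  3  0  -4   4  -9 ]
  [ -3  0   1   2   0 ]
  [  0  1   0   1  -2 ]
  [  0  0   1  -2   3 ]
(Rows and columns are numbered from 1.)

-2

R1 → 1/3·R1
R2 → R2 + 3·R1
R2 <=> R3
R3 → -1/3·R3
R4 → R4 − R3
R1 → R1 + 4/3·R3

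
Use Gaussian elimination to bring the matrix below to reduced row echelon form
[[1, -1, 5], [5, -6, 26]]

[[1, 0, 4], [0, 1, -1]]

Subtract 5 times r1 from r2.
  [ 1  -1  5 ]
  [ 0  -1  1 ]
Multiply r2 by -1.
  [ 1  -1   5 ]
  [ 0   1  -1 ]
Add r2 to r1.
  [ 1  0   4 ]
  [ 0  1  -1 ]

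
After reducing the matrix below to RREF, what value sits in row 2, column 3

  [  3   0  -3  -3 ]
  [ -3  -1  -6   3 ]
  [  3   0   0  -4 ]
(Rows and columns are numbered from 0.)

-1/3

Multiply R1 by 1/3.
Add 3 times R1 to R2.
Subtract 3 times R1 from R3.
Multiply R2 by -1.
Multiply R3 by 1/3.
Subtract 9 times R3 from R2.
Add R3 to R1.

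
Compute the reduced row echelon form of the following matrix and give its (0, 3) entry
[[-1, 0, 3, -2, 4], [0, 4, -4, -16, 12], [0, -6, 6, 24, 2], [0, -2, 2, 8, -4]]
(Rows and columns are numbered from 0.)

2

Multiply R1 by -1.
  [ 1   0  -3    2  -4 ]
  [ 0   4  -4  -16  12 ]
  [ 0  -6   6   24   2 ]
  [ 0  -2   2    8  -4 ]
Multiply R2 by 1/4.
  [ 1   0  -3   2  -4 ]
  [ 0   1  -1  -4   3 ]
  [ 0  -6   6  24   2 ]
  [ 0  -2   2   8  -4 ]
Add 6 times R2 to R3.
  [ 1   0  -3   2  -4 ]
  [ 0   1  -1  -4   3 ]
  [ 0   0   0   0  20 ]
  [ 0  -2   2   8  -4 ]
Add 2 times R2 to R4.
  [ 1  0  -3   2  -4 ]
  [ 0  1  -1  -4   3 ]
  [ 0  0   0   0  20 ]
  [ 0  0   0   0   2 ]
Multiply R3 by 1/20.
  [ 1  0  -3   2  -4 ]
  [ 0  1  -1  -4   3 ]
  [ 0  0   0   0   1 ]
  [ 0  0   0   0   2 ]
Subtract 2 times R3 from R4.
  [ 1  0  -3   2  -4 ]
  [ 0  1  -1  -4   3 ]
  [ 0  0   0   0   1 ]
  [ 0  0   0   0   0 ]
Subtract 3 times R3 from R2.
  [ 1  0  -3   2  -4 ]
  [ 0  1  -1  -4   0 ]
  [ 0  0   0   0   1 ]
  [ 0  0   0   0   0 ]
Add 4 times R3 to R1.
  [ 1  0  -3   2  0 ]
  [ 0  1  -1  -4  0 ]
  [ 0  0   0   0  1 ]
  [ 0  0   0   0  0 ]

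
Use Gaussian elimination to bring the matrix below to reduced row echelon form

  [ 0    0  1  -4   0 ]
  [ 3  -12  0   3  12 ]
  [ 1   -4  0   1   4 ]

R1 <-> R2
  [ 3  -12  0   3  12 ]
  [ 0    0  1  -4   0 ]
  [ 1   -4  0   1   4 ]
R1 → 1/3·R1
  [ 1  -4  0   1  4 ]
  [ 0   0  1  -4  0 ]
  [ 1  -4  0   1  4 ]
R3 → R3 − R1
  [ 1  -4  0   1  4 ]
  [ 0   0  1  -4  0 ]
  [ 0   0  0   0  0 ]

[[1, -4, 0, 1, 4], [0, 0, 1, -4, 0], [0, 0, 0, 0, 0]]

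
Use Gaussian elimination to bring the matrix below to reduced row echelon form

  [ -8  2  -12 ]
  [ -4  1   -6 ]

[[1, -1/4, 3/2], [0, 0, 0]]

r1 ← -1/8·r1
  [  1  -1/4  3/2 ]
  [ -4     1   -6 ]
r2 ← r2 + 4·r1
  [ 1  -1/4  3/2 ]
  [ 0     0    0 ]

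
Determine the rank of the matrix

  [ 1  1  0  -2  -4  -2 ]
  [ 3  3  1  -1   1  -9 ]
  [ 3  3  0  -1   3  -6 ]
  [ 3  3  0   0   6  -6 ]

R2 ← R2 − 3·R1
  [ 1  1  0  -2  -4  -2 ]
  [ 0  0  1   5  13  -3 ]
  [ 3  3  0  -1   3  -6 ]
  [ 3  3  0   0   6  -6 ]
R3 ← R3 − 3·R1
  [ 1  1  0  -2  -4  -2 ]
  [ 0  0  1   5  13  -3 ]
  [ 0  0  0   5  15   0 ]
  [ 3  3  0   0   6  -6 ]
R4 ← R4 − 3·R1
  [ 1  1  0  -2  -4  -2 ]
  [ 0  0  1   5  13  -3 ]
  [ 0  0  0   5  15   0 ]
  [ 0  0  0   6  18   0 ]
R3 ← 1/5·R3
  [ 1  1  0  -2  -4  -2 ]
  [ 0  0  1   5  13  -3 ]
  [ 0  0  0   1   3   0 ]
  [ 0  0  0   6  18   0 ]
R4 ← R4 − 6·R3
  [ 1  1  0  -2  -4  -2 ]
  [ 0  0  1   5  13  -3 ]
  [ 0  0  0   1   3   0 ]
  [ 0  0  0   0   0   0 ]
R2 ← R2 − 5·R3
  [ 1  1  0  -2  -4  -2 ]
  [ 0  0  1   0  -2  -3 ]
  [ 0  0  0   1   3   0 ]
  [ 0  0  0   0   0   0 ]
R1 ← R1 + 2·R3
  [ 1  1  0  0   2  -2 ]
  [ 0  0  1  0  -2  -3 ]
  [ 0  0  0  1   3   0 ]
  [ 0  0  0  0   0   0 ]
The reduced form has 3 nonzero rows.

rank = 3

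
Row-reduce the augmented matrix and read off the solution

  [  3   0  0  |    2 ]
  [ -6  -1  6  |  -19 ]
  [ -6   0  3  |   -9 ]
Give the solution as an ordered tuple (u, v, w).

(2/3, 5, -5/3)

r1 := 1/3·r1
r2 := r2 + 6·r1
r3 := r3 + 6·r1
r2 := -1·r2
r3 := 1/3·r3
r2 := r2 + 6·r3
Reading off the last column: u = 2/3, v = 5, w = -5/3.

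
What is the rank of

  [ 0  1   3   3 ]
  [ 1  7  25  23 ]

Swap r1 and r2.
  [ 1  7  25  23 ]
  [ 0  1   3   3 ]
Subtract 7 times r2 from r1.
  [ 1  0  4  2 ]
  [ 0  1  3  3 ]
The reduced form has 2 nonzero rows.

rank = 2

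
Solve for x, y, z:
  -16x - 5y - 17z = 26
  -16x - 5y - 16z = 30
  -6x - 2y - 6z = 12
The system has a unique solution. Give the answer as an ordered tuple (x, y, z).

Form the augmented matrix and row-reduce:
  [ -16  -5  -17  |  26 ]
  [ -16  -5  -16  |  30 ]
  [  -6  -2   -6  |  12 ]
ρ1 := -1/16·ρ1
  [   1  5/16  17/16  |  -13/8 ]
  [ -16    -5    -16  |     30 ]
  [  -6    -2     -6  |     12 ]
ρ2 := ρ2 + 16·ρ1
  [  1  5/16  17/16  |  -13/8 ]
  [  0     0      1  |      4 ]
  [ -6    -2     -6  |     12 ]
ρ3 := ρ3 + 6·ρ1
  [ 1  5/16  17/16  |  -13/8 ]
  [ 0     0      1  |      4 ]
  [ 0  -1/8    3/8  |    9/4 ]
ρ2 ↔ ρ3
  [ 1  5/16  17/16  |  -13/8 ]
  [ 0  -1/8    3/8  |    9/4 ]
  [ 0     0      1  |      4 ]
ρ2 := -8·ρ2
  [ 1  5/16  17/16  |  -13/8 ]
  [ 0     1     -3  |    -18 ]
  [ 0     0      1  |      4 ]
ρ2 := ρ2 + 3·ρ3
  [ 1  5/16  17/16  |  -13/8 ]
  [ 0     1      0  |     -6 ]
  [ 0     0      1  |      4 ]
ρ1 := ρ1 − 17/16·ρ3
  [ 1  5/16  0  |  -47/8 ]
  [ 0     1  0  |     -6 ]
  [ 0     0  1  |      4 ]
ρ1 := ρ1 − 5/16·ρ2
  [ 1  0  0  |  -4 ]
  [ 0  1  0  |  -6 ]
  [ 0  0  1  |   4 ]
Reading off the last column: x = -4, y = -6, z = 4.

(-4, -6, 4)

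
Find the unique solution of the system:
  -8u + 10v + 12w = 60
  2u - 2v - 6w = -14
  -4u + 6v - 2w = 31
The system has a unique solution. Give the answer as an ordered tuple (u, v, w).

(-1/2, 5, 1/2)

Form the augmented matrix and row-reduce:
  [ -8  10  12  |   60 ]
  [  2  -2  -6  |  -14 ]
  [ -4   6  -2  |   31 ]
Multiply R1 by -1/8.
  [  1  -5/4  -3/2  |  -15/2 ]
  [  2    -2    -6  |    -14 ]
  [ -4     6    -2  |     31 ]
Subtract 2 times R1 from R2.
  [  1  -5/4  -3/2  |  -15/2 ]
  [  0   1/2    -3  |      1 ]
  [ -4     6    -2  |     31 ]
Add 4 times R1 to R3.
  [ 1  -5/4  -3/2  |  -15/2 ]
  [ 0   1/2    -3  |      1 ]
  [ 0     1    -8  |      1 ]
Multiply R2 by 2.
  [ 1  -5/4  -3/2  |  -15/2 ]
  [ 0     1    -6  |      2 ]
  [ 0     1    -8  |      1 ]
Subtract R2 from R3.
  [ 1  -5/4  -3/2  |  -15/2 ]
  [ 0     1    -6  |      2 ]
  [ 0     0    -2  |     -1 ]
Multiply R3 by -1/2.
  [ 1  -5/4  -3/2  |  -15/2 ]
  [ 0     1    -6  |      2 ]
  [ 0     0     1  |    1/2 ]
Add 6 times R3 to R2.
  [ 1  -5/4  -3/2  |  -15/2 ]
  [ 0     1     0  |      5 ]
  [ 0     0     1  |    1/2 ]
Add 3/2 times R3 to R1.
  [ 1  -5/4  0  |  -27/4 ]
  [ 0     1  0  |      5 ]
  [ 0     0  1  |    1/2 ]
Add 5/4 times R2 to R1.
  [ 1  0  0  |  -1/2 ]
  [ 0  1  0  |     5 ]
  [ 0  0  1  |   1/2 ]
Reading off the last column: u = -1/2, v = 5, w = 1/2.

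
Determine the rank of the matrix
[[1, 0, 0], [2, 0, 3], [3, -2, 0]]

rank = 3

R2 := R2 − 2·R1
  [ 1   0  0 ]
  [ 0   0  3 ]
  [ 3  -2  0 ]
R3 := R3 − 3·R1
  [ 1   0  0 ]
  [ 0   0  3 ]
  [ 0  -2  0 ]
R2 <-> R3
  [ 1   0  0 ]
  [ 0  -2  0 ]
  [ 0   0  3 ]
R2 := -1/2·R2
  [ 1  0  0 ]
  [ 0  1  0 ]
  [ 0  0  3 ]
R3 := 1/3·R3
  [ 1  0  0 ]
  [ 0  1  0 ]
  [ 0  0  1 ]
The reduced form has 3 nonzero rows.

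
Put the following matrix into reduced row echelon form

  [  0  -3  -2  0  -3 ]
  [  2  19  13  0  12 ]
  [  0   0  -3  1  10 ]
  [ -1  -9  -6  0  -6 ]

r1 <-> r2
r1 → 1/2·r1
r4 → r4 + r1
r2 → -1/3·r2
r4 → r4 − 1/2·r2
r3 → -1/3·r3
r4 → r4 − 1/6·r3
r4 → 18·r4
r3 → r3 + 1/3·r4
r2 → r2 − 2/3·r3
r1 → r1 − 13/2·r3
r1 → r1 − 19/2·r2

[[1, 0, 0, 0, -3], [0, 1, 0, 0, 3], [0, 0, 1, 0, -3], [0, 0, 0, 1, 1]]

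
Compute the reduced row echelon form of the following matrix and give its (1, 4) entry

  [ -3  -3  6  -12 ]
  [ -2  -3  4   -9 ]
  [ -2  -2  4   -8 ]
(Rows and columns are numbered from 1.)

r1 → -1/3·r1
  [  1   1  -2   4 ]
  [ -2  -3   4  -9 ]
  [ -2  -2   4  -8 ]
r2 → r2 + 2·r1
  [  1   1  -2   4 ]
  [  0  -1   0  -1 ]
  [ -2  -2   4  -8 ]
r3 → r3 + 2·r1
  [ 1   1  -2   4 ]
  [ 0  -1   0  -1 ]
  [ 0   0   0   0 ]
r2 → -1·r2
  [ 1  1  -2  4 ]
  [ 0  1   0  1 ]
  [ 0  0   0  0 ]
r1 → r1 − r2
  [ 1  0  -2  3 ]
  [ 0  1   0  1 ]
  [ 0  0   0  0 ]

3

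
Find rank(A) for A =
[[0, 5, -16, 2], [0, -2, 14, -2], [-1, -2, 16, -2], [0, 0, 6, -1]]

ρ1 ↔ ρ3
  [ -1  -2   16  -2 ]
  [  0  -2   14  -2 ]
  [  0   5  -16   2 ]
  [  0   0    6  -1 ]
ρ1 -> -1·ρ1
  [ 1   2  -16   2 ]
  [ 0  -2   14  -2 ]
  [ 0   5  -16   2 ]
  [ 0   0    6  -1 ]
ρ2 -> -1/2·ρ2
  [ 1  2  -16   2 ]
  [ 0  1   -7   1 ]
  [ 0  5  -16   2 ]
  [ 0  0    6  -1 ]
ρ3 -> ρ3 − 5·ρ2
  [ 1  2  -16   2 ]
  [ 0  1   -7   1 ]
  [ 0  0   19  -3 ]
  [ 0  0    6  -1 ]
ρ3 -> 1/19·ρ3
  [ 1  2  -16      2 ]
  [ 0  1   -7      1 ]
  [ 0  0    1  -3/19 ]
  [ 0  0    6     -1 ]
ρ4 -> ρ4 − 6·ρ3
  [ 1  2  -16      2 ]
  [ 0  1   -7      1 ]
  [ 0  0    1  -3/19 ]
  [ 0  0    0  -1/19 ]
ρ4 -> -19·ρ4
  [ 1  2  -16      2 ]
  [ 0  1   -7      1 ]
  [ 0  0    1  -3/19 ]
  [ 0  0    0      1 ]
ρ3 -> ρ3 + 3/19·ρ4
  [ 1  2  -16  2 ]
  [ 0  1   -7  1 ]
  [ 0  0    1  0 ]
  [ 0  0    0  1 ]
ρ2 -> ρ2 − ρ4
  [ 1  2  -16  2 ]
  [ 0  1   -7  0 ]
  [ 0  0    1  0 ]
  [ 0  0    0  1 ]
ρ1 -> ρ1 − 2·ρ4
  [ 1  2  -16  0 ]
  [ 0  1   -7  0 ]
  [ 0  0    1  0 ]
  [ 0  0    0  1 ]
ρ2 -> ρ2 + 7·ρ3
  [ 1  2  -16  0 ]
  [ 0  1    0  0 ]
  [ 0  0    1  0 ]
  [ 0  0    0  1 ]
ρ1 -> ρ1 + 16·ρ3
  [ 1  2  0  0 ]
  [ 0  1  0  0 ]
  [ 0  0  1  0 ]
  [ 0  0  0  1 ]
ρ1 -> ρ1 − 2·ρ2
  [ 1  0  0  0 ]
  [ 0  1  0  0 ]
  [ 0  0  1  0 ]
  [ 0  0  0  1 ]
The reduced form has 4 nonzero rows.

rank = 4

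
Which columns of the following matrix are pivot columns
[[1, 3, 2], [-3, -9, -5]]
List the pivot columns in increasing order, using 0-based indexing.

0, 2

r2 → r2 + 3·r1
  [ 1  3  2 ]
  [ 0  0  1 ]
r1 → r1 − 2·r2
  [ 1  3  0 ]
  [ 0  0  1 ]
Pivot columns are the columns containing a leading 1.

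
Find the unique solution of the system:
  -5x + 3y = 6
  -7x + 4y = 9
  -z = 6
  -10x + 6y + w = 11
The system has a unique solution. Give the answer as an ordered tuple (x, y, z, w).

(-3, -3, -6, -1)

Form the augmented matrix and row-reduce:
  [  -5  3   0  0  |   6 ]
  [  -7  4   0  0  |   9 ]
  [   0  0  -1  0  |   6 ]
  [ -10  6   0  1  |  11 ]
R1 ← -1/5·R1
  [   1  -3/5   0  0  |  -6/5 ]
  [  -7     4   0  0  |     9 ]
  [   0     0  -1  0  |     6 ]
  [ -10     6   0  1  |    11 ]
R2 ← R2 + 7·R1
  [   1  -3/5   0  0  |  -6/5 ]
  [   0  -1/5   0  0  |   3/5 ]
  [   0     0  -1  0  |     6 ]
  [ -10     6   0  1  |    11 ]
R4 ← R4 + 10·R1
  [ 1  -3/5   0  0  |  -6/5 ]
  [ 0  -1/5   0  0  |   3/5 ]
  [ 0     0  -1  0  |     6 ]
  [ 0     0   0  1  |    -1 ]
R2 ← -5·R2
  [ 1  -3/5   0  0  |  -6/5 ]
  [ 0     1   0  0  |    -3 ]
  [ 0     0  -1  0  |     6 ]
  [ 0     0   0  1  |    -1 ]
R3 ← -1·R3
  [ 1  -3/5  0  0  |  -6/5 ]
  [ 0     1  0  0  |    -3 ]
  [ 0     0  1  0  |    -6 ]
  [ 0     0  0  1  |    -1 ]
R1 ← R1 + 3/5·R2
  [ 1  0  0  0  |  -3 ]
  [ 0  1  0  0  |  -3 ]
  [ 0  0  1  0  |  -6 ]
  [ 0  0  0  1  |  -1 ]
Reading off the last column: x = -3, y = -3, z = -6, w = -1.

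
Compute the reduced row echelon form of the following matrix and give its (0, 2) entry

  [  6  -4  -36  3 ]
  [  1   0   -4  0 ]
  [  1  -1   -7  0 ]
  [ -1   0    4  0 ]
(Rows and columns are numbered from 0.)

-4

r1 := 1/6·r1
r2 := r2 − r1
r3 := r3 − r1
r4 := r4 + r1
r2 := 3/2·r2
r3 := r3 + 1/3·r2
r4 := r4 + 2/3·r2
r3 := -4/3·r3
r2 := r2 + 3/4·r3
r1 := r1 − 1/2·r3
r1 := r1 + 2/3·r2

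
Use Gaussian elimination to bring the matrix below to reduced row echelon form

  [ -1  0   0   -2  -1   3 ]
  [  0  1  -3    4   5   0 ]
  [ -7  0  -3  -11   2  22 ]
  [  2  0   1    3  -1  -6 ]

[[1, 0, 0, 2, 1, 0], [0, 1, 0, 1, -4, 0], [0, 0, 1, -1, -3, 0], [0, 0, 0, 0, 0, 1]]

R1 := -1·R1
  [  1  0   0    2   1  -3 ]
  [  0  1  -3    4   5   0 ]
  [ -7  0  -3  -11   2  22 ]
  [  2  0   1    3  -1  -6 ]
R3 := R3 + 7·R1
  [ 1  0   0  2   1  -3 ]
  [ 0  1  -3  4   5   0 ]
  [ 0  0  -3  3   9   1 ]
  [ 2  0   1  3  -1  -6 ]
R4 := R4 − 2·R1
  [ 1  0   0   2   1  -3 ]
  [ 0  1  -3   4   5   0 ]
  [ 0  0  -3   3   9   1 ]
  [ 0  0   1  -1  -3   0 ]
R3 := -1/3·R3
  [ 1  0   0   2   1    -3 ]
  [ 0  1  -3   4   5     0 ]
  [ 0  0   1  -1  -3  -1/3 ]
  [ 0  0   1  -1  -3     0 ]
R4 := R4 − R3
  [ 1  0   0   2   1    -3 ]
  [ 0  1  -3   4   5     0 ]
  [ 0  0   1  -1  -3  -1/3 ]
  [ 0  0   0   0   0   1/3 ]
R4 := 3·R4
  [ 1  0   0   2   1    -3 ]
  [ 0  1  -3   4   5     0 ]
  [ 0  0   1  -1  -3  -1/3 ]
  [ 0  0   0   0   0     1 ]
R3 := R3 + 1/3·R4
  [ 1  0   0   2   1  -3 ]
  [ 0  1  -3   4   5   0 ]
  [ 0  0   1  -1  -3   0 ]
  [ 0  0   0   0   0   1 ]
R1 := R1 + 3·R4
  [ 1  0   0   2   1  0 ]
  [ 0  1  -3   4   5  0 ]
  [ 0  0   1  -1  -3  0 ]
  [ 0  0   0   0   0  1 ]
R2 := R2 + 3·R3
  [ 1  0  0   2   1  0 ]
  [ 0  1  0   1  -4  0 ]
  [ 0  0  1  -1  -3  0 ]
  [ 0  0  0   0   0  1 ]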